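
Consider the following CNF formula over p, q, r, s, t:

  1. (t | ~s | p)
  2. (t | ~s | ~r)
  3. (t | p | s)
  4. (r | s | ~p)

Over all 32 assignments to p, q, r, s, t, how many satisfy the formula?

18

Case analysis on s and p:
  s=T, p=T: q free; 3 ways for (r,t) × 2^1 = 6.
  s=T, p=F: remaining (q,r,t) ∈ {(F,F,T); (F,T,T); (T,F,T); (T,T,T)} — 4.
  s=F, p=T: remaining (q,r,t) ∈ {(F,T,F); (F,T,T); (T,T,F); (T,T,T)} — 4.
  s=F, p=F: remaining (q,r,t) ∈ {(F,F,T); (F,T,T); (T,F,T); (T,T,T)} — 4.
Total: 6 + 4 + 4 + 4 = 18.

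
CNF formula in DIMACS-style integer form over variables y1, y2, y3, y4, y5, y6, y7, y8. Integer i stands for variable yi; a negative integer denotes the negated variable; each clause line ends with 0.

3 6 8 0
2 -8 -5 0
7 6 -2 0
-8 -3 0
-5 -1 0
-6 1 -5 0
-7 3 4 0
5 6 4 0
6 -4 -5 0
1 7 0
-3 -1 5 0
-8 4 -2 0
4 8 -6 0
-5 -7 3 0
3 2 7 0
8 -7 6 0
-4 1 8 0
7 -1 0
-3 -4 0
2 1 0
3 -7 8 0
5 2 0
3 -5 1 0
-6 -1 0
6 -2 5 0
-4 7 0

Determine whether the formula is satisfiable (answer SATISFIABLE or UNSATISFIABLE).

Try y1 = False.
  then y7 is forced to True.
  then y2 is forced to True.
The remaining clauses are satisfied by y3 = False, y4 = True, y5 = False, y6 = True, y8 = True.
Every clause has at least one true literal under this assignment.
So y1=False, y2=True, y3=False, y4=True, y5=False, y6=True, y7=True, y8=True is a satisfying assignment.

SATISFIABLE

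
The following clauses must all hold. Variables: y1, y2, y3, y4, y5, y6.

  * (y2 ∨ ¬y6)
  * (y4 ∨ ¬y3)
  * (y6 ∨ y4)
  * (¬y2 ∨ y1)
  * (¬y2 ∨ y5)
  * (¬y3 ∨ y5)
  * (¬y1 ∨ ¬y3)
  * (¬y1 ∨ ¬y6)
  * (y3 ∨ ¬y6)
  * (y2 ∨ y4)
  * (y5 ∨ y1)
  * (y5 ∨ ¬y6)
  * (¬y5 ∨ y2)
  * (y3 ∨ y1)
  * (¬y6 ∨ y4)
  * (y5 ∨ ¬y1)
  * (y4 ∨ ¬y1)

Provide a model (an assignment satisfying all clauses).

y1=T, y2=T, y3=F, y4=T, y5=T, y6=F

Pure literal: y4 appears only positively; assign y4 = True.
Branch on y1: take y1 = True.
  then y3 is forced to False.
  then y6 is forced to False.
  then y5 is forced to True.
  then y2 is forced to True.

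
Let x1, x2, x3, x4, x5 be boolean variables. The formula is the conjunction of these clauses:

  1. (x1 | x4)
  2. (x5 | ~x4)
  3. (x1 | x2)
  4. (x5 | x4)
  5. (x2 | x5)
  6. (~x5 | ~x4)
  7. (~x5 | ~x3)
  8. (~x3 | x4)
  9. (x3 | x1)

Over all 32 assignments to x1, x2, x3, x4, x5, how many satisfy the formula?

The models are:
  x1=T x2=F x3=F x4=F x5=T
  x1=T x2=T x3=F x4=F x5=T
Count: 2.

2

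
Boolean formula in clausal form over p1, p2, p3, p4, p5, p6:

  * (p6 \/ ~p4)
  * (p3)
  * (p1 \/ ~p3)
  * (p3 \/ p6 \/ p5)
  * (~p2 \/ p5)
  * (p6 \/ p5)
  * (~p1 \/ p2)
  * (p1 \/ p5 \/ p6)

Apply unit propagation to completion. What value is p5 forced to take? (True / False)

True

Unit clause (p3) sets p3 = True.
(~p3 \/ p1): since p3 = True, the clause reduces to (p1). p1 = True.
(~p1 \/ p2): since p1 = True, the clause reduces to (p2). p2 = True.
(~p2 \/ p5): since p2 = True, the clause reduces to (p5). p5 = True.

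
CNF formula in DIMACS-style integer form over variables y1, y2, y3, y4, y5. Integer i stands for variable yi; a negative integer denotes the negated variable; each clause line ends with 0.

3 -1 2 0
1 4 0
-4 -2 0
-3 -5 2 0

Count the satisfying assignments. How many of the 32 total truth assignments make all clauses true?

Split on y2, then y1.
  y2=1, y1=1: remaining (y3,y4,y5) ∈ {(0,0,0); (0,0,1); (1,0,0); (1,0,1)} — 4.
  y2=1, y1=0: a clause becomes empty — 0.
  y2=0, y1=1: remaining (y3,y4,y5) ∈ {(1,0,0); (1,1,0)} — 2.
  y2=0, y1=0: remaining (y3,y4,y5) ∈ {(0,1,0); (0,1,1); (1,1,0)} — 3.
Total: 4 + 0 + 2 + 3 = 9.

9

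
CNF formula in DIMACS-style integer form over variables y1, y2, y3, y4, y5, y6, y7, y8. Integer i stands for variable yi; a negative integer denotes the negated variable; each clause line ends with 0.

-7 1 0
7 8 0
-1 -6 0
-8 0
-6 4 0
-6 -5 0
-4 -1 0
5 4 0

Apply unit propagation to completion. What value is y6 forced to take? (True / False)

(~y8) stands alone — y8 = False.
In (y8 | y7), y8 is now false; y7 must hold, so y7 = True.
From (~y7 | y1) and y7 = True: y1 = True.
(~y1 | ~y6) with y1 = True leaves only ~y6, so y6 = False.

False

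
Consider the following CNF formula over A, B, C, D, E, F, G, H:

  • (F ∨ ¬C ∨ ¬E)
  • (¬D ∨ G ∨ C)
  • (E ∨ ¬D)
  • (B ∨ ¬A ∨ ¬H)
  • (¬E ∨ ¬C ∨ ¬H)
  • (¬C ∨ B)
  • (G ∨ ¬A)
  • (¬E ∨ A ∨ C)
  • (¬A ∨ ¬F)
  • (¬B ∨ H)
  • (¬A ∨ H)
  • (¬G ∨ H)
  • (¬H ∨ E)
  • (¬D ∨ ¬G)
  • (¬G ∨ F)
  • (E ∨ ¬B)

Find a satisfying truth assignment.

Pure literal: D appears only negated; assign D = False.
Try A = False.
Try B = False.
  then C is forced to False.
  then E is forced to False.
  then H is forced to False.
  then G is forced to False.
F is now unconstrained; take F = True.
Every clause has at least one true literal under this assignment.
Check each clause:
  1. (F ∨ ¬C ∨ ¬E) — ¬E is true.
  2. (G ∨ ¬D ∨ C) — ¬D is true.
  3. (E ∨ ¬D) — ¬D is true.
  4. (B ∨ ¬A ∨ ¬H) — ¬H is true.
  5. (¬E ∨ ¬C ∨ ¬H) — ¬H is true.
  6. (¬C ∨ B) — ¬C is true.
  7. (G ∨ ¬A) — ¬A is true.
  8. (¬E ∨ C ∨ A) — ¬E is true.
  9. (¬A ∨ ¬F) — ¬A is true.
  10. (H ∨ ¬B) — ¬B is true.
  11. (¬A ∨ H) — ¬A is true.
  12. (H ∨ ¬G) — ¬G is true.
  13. (E ∨ ¬H) — ¬H is true.
  14. (¬D ∨ ¬G) — ¬G is true.
  15. (¬G ∨ F) — ¬G is true.
  16. (¬B ∨ E) — ¬B is true.

A=F, B=F, C=F, D=F, E=F, F=T, G=F, H=F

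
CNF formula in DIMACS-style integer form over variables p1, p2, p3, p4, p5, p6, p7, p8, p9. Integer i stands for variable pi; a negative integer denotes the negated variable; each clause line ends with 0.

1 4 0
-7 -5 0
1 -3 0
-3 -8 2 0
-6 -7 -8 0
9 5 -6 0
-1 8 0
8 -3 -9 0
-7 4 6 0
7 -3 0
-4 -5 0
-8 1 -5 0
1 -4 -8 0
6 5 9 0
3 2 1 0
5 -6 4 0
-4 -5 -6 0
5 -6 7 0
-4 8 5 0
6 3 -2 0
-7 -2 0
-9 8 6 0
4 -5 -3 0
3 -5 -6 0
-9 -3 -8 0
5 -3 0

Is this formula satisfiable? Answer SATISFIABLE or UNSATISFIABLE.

SATISFIABLE

Set p1 = True and propagate.
  then p8 is forced to True.
Try p2 = False.
  then p3 is forced to False.
The remaining clauses are satisfied by p4 = False, p5 = True, p6 = False, p7 = False, p9 = False.
So p1=T, p2=F, p3=F, p4=F, p5=T, p6=F, p7=F, p8=T, p9=F is a satisfying assignment.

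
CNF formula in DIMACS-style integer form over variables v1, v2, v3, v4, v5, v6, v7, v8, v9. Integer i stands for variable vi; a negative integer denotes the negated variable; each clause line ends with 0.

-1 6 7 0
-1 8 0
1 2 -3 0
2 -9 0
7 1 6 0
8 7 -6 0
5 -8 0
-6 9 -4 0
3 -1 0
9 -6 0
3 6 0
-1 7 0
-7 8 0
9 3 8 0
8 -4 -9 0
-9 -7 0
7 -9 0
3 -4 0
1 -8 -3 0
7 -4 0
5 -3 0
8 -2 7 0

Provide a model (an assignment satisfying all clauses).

Pure literal: v4 appears only negated; assign v4 = False.
v5 occurs only positively in the remaining clauses — set v5 = True.
Branch on v1: take v1 = True.
  then v8 is forced to True.
  then v3 is forced to True.
  then v7 is forced to True.
  then v9 is forced to False.
  then v6 is forced to False.
v2 is now unconstrained; take v2 = True.

v1=True, v2=True, v3=True, v4=False, v5=True, v6=False, v7=True, v8=True, v9=False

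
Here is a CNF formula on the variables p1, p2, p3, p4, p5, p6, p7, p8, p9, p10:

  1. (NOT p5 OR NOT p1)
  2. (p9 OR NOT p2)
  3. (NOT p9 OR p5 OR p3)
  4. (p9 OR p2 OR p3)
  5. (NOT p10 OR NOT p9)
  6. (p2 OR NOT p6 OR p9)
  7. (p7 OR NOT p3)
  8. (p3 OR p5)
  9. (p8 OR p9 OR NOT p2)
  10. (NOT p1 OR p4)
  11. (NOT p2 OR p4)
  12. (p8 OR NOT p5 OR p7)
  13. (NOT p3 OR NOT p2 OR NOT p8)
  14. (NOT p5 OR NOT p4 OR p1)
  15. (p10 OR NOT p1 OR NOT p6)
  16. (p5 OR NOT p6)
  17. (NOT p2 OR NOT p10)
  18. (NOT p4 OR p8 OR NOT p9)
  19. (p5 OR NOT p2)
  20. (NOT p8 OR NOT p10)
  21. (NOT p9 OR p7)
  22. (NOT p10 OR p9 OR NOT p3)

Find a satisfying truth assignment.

p1 = 0, p2 = 0, p3 = 1, p4 = 0, p5 = 0, p6 = 0, p7 = 1, p8 = 0, p9 = 0, p10 = 0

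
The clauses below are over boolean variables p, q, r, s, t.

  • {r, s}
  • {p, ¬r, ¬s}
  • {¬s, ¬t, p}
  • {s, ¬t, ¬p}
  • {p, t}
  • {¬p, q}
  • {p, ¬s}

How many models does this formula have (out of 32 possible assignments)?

7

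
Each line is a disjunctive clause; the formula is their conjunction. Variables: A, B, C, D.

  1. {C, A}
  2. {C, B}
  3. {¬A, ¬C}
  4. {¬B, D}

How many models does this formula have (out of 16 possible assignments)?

The models are:
  A=F B=F C=T D=F
  A=F B=F C=T D=T
  A=F B=T C=T D=T
  A=T B=T C=F D=T
That's 4 in total.

4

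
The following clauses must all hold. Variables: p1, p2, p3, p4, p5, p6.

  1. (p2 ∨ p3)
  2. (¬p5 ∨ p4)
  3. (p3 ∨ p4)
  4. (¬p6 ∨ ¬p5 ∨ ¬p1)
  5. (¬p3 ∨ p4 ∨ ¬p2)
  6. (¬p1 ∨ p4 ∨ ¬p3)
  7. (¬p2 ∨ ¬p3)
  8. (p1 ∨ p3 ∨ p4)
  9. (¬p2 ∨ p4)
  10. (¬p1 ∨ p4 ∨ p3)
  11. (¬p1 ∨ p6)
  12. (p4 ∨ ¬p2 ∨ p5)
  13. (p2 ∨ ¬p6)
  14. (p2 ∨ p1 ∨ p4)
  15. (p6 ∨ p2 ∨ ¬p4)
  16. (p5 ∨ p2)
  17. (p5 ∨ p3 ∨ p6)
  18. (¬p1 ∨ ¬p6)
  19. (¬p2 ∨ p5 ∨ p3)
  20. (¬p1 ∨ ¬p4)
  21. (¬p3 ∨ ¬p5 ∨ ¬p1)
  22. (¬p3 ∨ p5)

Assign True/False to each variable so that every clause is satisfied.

p1=False, p2=True, p3=False, p4=True, p5=True, p6=False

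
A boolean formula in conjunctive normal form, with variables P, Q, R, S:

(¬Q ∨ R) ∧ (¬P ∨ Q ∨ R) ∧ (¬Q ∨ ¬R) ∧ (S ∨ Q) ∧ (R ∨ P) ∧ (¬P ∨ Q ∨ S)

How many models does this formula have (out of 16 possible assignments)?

2

Satisfying assignments:
  P=F Q=F R=T S=T
  P=T Q=F R=T S=T
That's 2 in total.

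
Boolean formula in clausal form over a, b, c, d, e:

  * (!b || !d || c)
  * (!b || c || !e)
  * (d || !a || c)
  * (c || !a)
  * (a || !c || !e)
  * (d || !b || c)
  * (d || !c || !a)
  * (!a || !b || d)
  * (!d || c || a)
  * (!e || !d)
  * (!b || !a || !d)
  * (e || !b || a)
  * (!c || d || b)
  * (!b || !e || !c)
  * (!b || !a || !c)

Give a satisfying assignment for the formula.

a=False, b=False, c=False, d=False, e=False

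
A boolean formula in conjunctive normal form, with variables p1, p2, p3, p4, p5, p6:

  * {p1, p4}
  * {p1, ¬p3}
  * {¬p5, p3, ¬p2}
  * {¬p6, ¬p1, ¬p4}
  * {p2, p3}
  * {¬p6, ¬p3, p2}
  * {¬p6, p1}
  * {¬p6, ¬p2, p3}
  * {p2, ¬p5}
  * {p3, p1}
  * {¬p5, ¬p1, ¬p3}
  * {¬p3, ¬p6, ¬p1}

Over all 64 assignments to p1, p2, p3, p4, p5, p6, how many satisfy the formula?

Satisfying assignments:
  p1=1 p2=0 p3=1 p4=0 p5=0 p6=0
  p1=1 p2=0 p3=1 p4=1 p5=0 p6=0
  p1=1 p2=1 p3=0 p4=0 p5=0 p6=0
  p1=1 p2=1 p3=0 p4=1 p5=0 p6=0
  p1=1 p2=1 p3=1 p4=0 p5=0 p6=0
  p1=1 p2=1 p3=1 p4=1 p5=0 p6=0
Count: 6.

6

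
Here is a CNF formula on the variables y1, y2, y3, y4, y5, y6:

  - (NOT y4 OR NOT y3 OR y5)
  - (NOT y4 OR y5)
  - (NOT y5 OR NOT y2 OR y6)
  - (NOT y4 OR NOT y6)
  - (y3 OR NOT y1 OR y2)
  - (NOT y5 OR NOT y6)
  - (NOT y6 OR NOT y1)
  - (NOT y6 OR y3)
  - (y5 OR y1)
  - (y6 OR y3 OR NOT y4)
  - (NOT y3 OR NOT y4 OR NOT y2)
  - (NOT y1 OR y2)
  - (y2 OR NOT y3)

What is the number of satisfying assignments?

3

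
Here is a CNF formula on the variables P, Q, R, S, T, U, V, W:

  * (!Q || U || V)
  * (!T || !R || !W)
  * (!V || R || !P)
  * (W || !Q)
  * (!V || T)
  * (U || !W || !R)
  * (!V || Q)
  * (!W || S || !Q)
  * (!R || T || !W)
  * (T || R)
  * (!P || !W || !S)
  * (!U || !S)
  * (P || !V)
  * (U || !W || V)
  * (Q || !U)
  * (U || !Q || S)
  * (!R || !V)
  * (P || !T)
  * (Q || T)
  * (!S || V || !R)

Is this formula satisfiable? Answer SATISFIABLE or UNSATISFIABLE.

Branch on P: take P = True.
For the remaining variables, Q = False, R = True, S = False, T = True, U = False, V = False, W = False works.
Every clause has at least one true literal under this assignment.
So P=True  Q=False  R=True  S=False  T=True  U=False  V=False  W=False is a satisfying assignment.

SATISFIABLE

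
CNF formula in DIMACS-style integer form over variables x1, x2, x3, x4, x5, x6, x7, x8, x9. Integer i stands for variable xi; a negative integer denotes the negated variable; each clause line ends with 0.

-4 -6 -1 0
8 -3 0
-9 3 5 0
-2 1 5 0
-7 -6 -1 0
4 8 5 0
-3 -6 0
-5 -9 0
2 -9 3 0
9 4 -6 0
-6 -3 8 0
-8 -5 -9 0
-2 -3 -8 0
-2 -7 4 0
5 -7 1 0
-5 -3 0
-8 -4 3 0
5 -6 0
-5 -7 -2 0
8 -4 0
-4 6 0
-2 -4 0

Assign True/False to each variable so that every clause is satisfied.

Pure literal: x7 appears only negated; assign x7 = False.
Try x1 = False.
Branch on x2: take x2 = True.
  then x5 is forced to True.
  then x9 is forced to False.
  then x3 is forced to False.
  then x4 is forced to False.
  then x6 is forced to False.
x8 is now unconstrained; take x8 = True.
Every clause has at least one true literal under this assignment.
Check each clause:
  1. (¬x1 ∨ ¬x4 ∨ ¬x6) — ¬x6 is true.
  2. (¬x3 ∨ x8) — x8 is true.
  3. (x5 ∨ ¬x9 ∨ x3) — x5 is true.
  4. (x5 ∨ x1 ∨ ¬x2) — x5 is true.
  5. (¬x1 ∨ ¬x7 ∨ ¬x6) — ¬x7 is true.
  6. (x5 ∨ x8 ∨ x4) — x8 is true.
  7. (¬x6 ∨ ¬x3) — ¬x6 is true.
  8. (¬x9 ∨ ¬x5) — ¬x9 is true.
  9. (x3 ∨ x2 ∨ ¬x9) — x2 is true.
  10. (¬x6 ∨ x4 ∨ x9) — ¬x6 is true.
  11. (x8 ∨ ¬x3 ∨ ¬x6) — x8 is true.
  12. (¬x8 ∨ ¬x5 ∨ ¬x9) — ¬x9 is true.
  13. (¬x2 ∨ ¬x3 ∨ ¬x8) — ¬x3 is true.
  14. (x4 ∨ ¬x7 ∨ ¬x2) — ¬x7 is true.
  15. (x1 ∨ x5 ∨ ¬x7) — ¬x7 is true.
  16. (¬x3 ∨ ¬x5) — ¬x3 is true.
  17. (¬x4 ∨ ¬x8 ∨ x3) — ¬x4 is true.
  18. (¬x6 ∨ x5) — ¬x6 is true.
  19. (¬x7 ∨ ¬x5 ∨ ¬x2) — ¬x7 is true.
  20. (x8 ∨ ¬x4) — x8 is true.
  21. (¬x4 ∨ x6) — ¬x4 is true.
  22. (¬x2 ∨ ¬x4) — ¬x4 is true.

x1=False, x2=True, x3=False, x4=False, x5=True, x6=False, x7=False, x8=True, x9=False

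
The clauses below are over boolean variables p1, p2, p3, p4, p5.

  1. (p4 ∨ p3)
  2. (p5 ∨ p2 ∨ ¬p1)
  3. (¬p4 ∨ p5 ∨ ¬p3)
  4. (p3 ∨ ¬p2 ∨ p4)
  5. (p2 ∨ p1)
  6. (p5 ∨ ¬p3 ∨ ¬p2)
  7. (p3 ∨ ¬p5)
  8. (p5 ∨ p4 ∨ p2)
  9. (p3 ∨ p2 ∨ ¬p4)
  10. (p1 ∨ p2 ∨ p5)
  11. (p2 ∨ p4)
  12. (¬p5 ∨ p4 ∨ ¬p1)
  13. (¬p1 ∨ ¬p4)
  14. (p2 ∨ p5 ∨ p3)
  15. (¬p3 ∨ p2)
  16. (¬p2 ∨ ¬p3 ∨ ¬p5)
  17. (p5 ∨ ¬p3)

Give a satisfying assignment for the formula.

p1=False  p2=True  p3=False  p4=True  p5=False

Check each clause:
  1. (p3 ∨ p4) — p4 is true.
  2. (p5 ∨ p2 ∨ ¬p1) — p2 is true.
  3. (¬p4 ∨ p5 ∨ ¬p3) — ¬p3 is true.
  4. (p3 ∨ p4 ∨ ¬p2) — p4 is true.
  5. (p2 ∨ p1) — p2 is true.
  6. (¬p3 ∨ p5 ∨ ¬p2) — ¬p3 is true.
  7. (p3 ∨ ¬p5) — ¬p5 is true.
  8. (p4 ∨ p5 ∨ p2) — p2 is true.
  9. (p2 ∨ p3 ∨ ¬p4) — p2 is true.
  10. (p2 ∨ p5 ∨ p1) — p2 is true.
  11. (p2 ∨ p4) — p2 is true.
  12. (¬p5 ∨ p4 ∨ ¬p1) — ¬p5 is true.
  13. (¬p4 ∨ ¬p1) — ¬p1 is true.
  14. (p2 ∨ p5 ∨ p3) — p2 is true.
  15. (¬p3 ∨ p2) — p2 is true.
  16. (¬p3 ∨ ¬p2 ∨ ¬p5) — ¬p5 is true.
  17. (¬p3 ∨ p5) — ¬p3 is true.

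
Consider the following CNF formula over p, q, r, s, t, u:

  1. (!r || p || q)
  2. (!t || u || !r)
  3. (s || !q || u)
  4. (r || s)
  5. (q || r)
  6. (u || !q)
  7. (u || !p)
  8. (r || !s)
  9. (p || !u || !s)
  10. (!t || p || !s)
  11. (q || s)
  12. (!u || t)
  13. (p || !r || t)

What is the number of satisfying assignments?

The models are:
  p=F q=T r=T s=F t=T u=T
  p=T q=F r=T s=T t=T u=T
  p=T q=T r=T s=F t=T u=T
  p=T q=T r=T s=T t=T u=T
That's 4 in total.

4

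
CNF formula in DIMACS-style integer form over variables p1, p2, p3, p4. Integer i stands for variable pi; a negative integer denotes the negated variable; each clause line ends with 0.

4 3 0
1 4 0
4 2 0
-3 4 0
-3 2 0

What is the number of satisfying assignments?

Satisfying assignments:
  p1=0 p2=0 p3=0 p4=1
  p1=0 p2=1 p3=0 p4=1
  p1=0 p2=1 p3=1 p4=1
  p1=1 p2=0 p3=0 p4=1
  p1=1 p2=1 p3=0 p4=1
  p1=1 p2=1 p3=1 p4=1
That's 6 in total.

6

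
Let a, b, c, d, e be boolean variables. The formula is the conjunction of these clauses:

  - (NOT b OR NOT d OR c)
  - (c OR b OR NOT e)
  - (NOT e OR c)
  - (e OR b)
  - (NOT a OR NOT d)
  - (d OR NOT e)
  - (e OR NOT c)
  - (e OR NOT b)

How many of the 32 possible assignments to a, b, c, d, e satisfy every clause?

The models are:
  a=F b=F c=T d=T e=T
  a=F b=T c=T d=T e=T
Count: 2.

2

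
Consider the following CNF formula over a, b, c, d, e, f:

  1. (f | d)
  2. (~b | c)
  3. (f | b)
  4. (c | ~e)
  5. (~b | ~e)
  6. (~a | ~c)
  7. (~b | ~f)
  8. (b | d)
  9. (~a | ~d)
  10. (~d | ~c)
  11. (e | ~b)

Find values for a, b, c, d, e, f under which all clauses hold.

a occurs only negated in the remaining clauses — set a = False.
Branch on b: take b = False.
  then f is forced to True.
  then d is forced to True.
  then c is forced to False.
  then e is forced to False.
Every clause has at least one true literal under this assignment.

a=0, b=0, c=0, d=1, e=0, f=1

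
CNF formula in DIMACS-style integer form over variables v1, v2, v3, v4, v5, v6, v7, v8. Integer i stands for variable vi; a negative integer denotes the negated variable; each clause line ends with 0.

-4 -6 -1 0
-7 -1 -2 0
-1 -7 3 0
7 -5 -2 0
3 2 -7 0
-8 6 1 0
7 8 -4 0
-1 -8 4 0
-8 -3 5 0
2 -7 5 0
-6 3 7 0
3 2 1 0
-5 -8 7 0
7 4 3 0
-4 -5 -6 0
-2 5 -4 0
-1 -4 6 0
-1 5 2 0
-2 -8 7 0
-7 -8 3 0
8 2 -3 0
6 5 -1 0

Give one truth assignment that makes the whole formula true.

v1=0, v2=0, v3=1, v4=0, v5=1, v6=1, v7=1, v8=1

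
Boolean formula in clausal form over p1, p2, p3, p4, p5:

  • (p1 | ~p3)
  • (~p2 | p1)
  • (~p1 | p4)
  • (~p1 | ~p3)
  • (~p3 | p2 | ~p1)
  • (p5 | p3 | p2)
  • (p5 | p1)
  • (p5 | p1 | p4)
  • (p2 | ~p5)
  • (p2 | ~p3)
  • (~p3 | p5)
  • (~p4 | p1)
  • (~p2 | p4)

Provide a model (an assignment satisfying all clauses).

p1=1, p2=1, p3=0, p4=1, p5=0

Set p1 = True and propagate.
  then p4 is forced to True.
  then p3 is forced to False.
The remaining clauses are satisfied by p2 = True, p5 = False.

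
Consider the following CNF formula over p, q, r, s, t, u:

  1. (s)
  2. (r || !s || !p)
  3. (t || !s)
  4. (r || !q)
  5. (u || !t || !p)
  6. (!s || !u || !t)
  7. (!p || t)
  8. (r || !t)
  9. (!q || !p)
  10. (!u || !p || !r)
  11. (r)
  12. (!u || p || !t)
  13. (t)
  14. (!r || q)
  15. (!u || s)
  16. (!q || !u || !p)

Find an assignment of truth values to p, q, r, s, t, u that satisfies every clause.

p=False, q=True, r=True, s=True, t=True, u=False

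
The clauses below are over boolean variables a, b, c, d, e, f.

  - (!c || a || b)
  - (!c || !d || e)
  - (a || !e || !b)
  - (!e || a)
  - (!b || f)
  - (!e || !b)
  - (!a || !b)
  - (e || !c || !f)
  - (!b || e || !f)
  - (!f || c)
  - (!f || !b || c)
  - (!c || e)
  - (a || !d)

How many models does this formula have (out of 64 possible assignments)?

Case analysis on b and e:
  b=T, e=T: a clause becomes empty — 0.
  b=T, e=F: a clause becomes empty — 0.
  b=F, e=T: d free; 3 ways for (a,c,f) × 2^1 = 6.
  b=F, e=F: remaining (a,c,d,f) ∈ {(F,F,F,F); (T,F,F,F); (T,F,T,F)} — 3.
Total: 0 + 0 + 6 + 3 = 9.

9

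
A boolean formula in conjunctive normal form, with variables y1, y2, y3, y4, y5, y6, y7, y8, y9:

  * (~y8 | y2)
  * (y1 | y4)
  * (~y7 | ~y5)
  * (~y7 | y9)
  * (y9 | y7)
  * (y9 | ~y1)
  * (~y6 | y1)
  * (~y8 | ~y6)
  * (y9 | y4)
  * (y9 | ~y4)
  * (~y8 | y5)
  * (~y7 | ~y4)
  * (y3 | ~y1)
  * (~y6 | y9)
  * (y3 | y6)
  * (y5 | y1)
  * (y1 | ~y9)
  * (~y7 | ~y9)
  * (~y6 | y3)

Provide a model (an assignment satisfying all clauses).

y3 occurs only positively in the remaining clauses — set y3 = True.
y8 occurs only negated in the remaining clauses — set y8 = False.
Set y1 = True and propagate.
  then y9 is forced to True.
  then y7 is forced to False.
y2, y4, y5, y6 are now unconstrained; take y2 = False, y4 = False, y5 = True, y6 = True.
Check each clause:
  1. (y2 | ~y8) — ~y8 is true.
  2. (y4 | y1) — y1 is true.
  3. (~y5 | ~y7) — ~y7 is true.
  4. (~y7 | y9) — y9 is true.
  5. (y9 | y7) — y9 is true.
  6. (y9 | ~y1) — y9 is true.
  7. (~y6 | y1) — y1 is true.
  8. (~y8 | ~y6) — ~y8 is true.
  9. (y4 | y9) — y9 is true.
  10. (y9 | ~y4) — y9 is true.
  11. (y5 | ~y8) — ~y8 is true.
  12. (~y7 | ~y4) — ~y7 is true.
  13. (y3 | ~y1) — y3 is true.
  14. (~y6 | y9) — y9 is true.
  15. (y3 | y6) — y3 is true.
  16. (y1 | y5) — y1 is true.
  17. (~y9 | y1) — y1 is true.
  18. (~y7 | ~y9) — ~y7 is true.
  19. (y3 | ~y6) — y3 is true.

y1=T  y2=F  y3=T  y4=F  y5=T  y6=T  y7=F  y8=F  y9=T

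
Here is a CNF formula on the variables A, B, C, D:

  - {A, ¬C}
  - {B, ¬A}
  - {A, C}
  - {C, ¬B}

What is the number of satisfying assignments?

2

The models are:
  A=T B=T C=T D=F
  A=T B=T C=T D=T
That's 2 in total.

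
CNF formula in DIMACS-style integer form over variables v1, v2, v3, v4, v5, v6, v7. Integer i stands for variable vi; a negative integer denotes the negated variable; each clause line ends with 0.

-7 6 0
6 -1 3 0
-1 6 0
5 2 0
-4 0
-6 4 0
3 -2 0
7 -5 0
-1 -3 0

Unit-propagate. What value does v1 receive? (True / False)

False

(~v4) stands alone — v4 = False.
(v4 | ~v6): since v4 = False, the clause reduces to (~v6). v6 = False.
(v6 | ~v7) with v6 = False leaves only ~v7, so v7 = False.
In (~v1 | v6), v6 is now false; ~v1 must hold, so v1 = False.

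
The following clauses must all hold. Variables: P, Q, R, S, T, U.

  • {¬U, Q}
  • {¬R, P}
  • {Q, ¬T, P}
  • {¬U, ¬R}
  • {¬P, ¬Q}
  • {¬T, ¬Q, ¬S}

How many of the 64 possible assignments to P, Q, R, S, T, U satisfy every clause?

Split on Q, then P.
  Q=T, P=T: a clause becomes empty — 0.
  Q=T, P=F: U free; 3 ways for (R,S,T) × 2^1 = 6.
  Q=F, P=T: forces U=F; R, S, T free → 2^3 = 8.
  Q=F, P=F: remaining (R,S,T,U) ∈ {(F,F,F,F); (F,T,F,F)} — 2.
Total: 0 + 6 + 8 + 2 = 16.

16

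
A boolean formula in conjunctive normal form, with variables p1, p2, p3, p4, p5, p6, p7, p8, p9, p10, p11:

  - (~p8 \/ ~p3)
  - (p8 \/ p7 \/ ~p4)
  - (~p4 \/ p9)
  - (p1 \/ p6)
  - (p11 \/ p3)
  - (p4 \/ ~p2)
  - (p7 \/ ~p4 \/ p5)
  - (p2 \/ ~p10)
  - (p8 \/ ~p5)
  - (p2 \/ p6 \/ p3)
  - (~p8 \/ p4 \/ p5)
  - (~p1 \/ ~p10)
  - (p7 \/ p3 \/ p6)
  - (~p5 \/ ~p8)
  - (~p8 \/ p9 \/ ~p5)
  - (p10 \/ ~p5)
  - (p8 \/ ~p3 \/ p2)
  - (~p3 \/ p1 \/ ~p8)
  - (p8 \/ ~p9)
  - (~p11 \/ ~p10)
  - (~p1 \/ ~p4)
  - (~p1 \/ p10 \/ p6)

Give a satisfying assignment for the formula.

p1=F, p2=T, p3=F, p4=T, p5=F, p6=T, p7=T, p8=T, p9=T, p10=F, p11=T

Pure literal: p6 appears only positively; assign p6 = True.
p7 occurs only positively in the remaining clauses — set p7 = True.
Try p1 = False.
Set p2 = True and propagate.
  then p4 is forced to True.
  then p9 is forced to True.
  then p8 is forced to True.
  then p3 is forced to False.
  then p11 is forced to True.
  then p5 is forced to False.
  then p10 is forced to False.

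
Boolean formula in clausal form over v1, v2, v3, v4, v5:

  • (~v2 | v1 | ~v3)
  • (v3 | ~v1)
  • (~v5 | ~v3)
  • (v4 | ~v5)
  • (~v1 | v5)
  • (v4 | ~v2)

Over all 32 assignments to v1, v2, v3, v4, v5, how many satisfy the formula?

Case analysis on v1 and v3:
  v1=T, v3=T: a clause becomes empty — 0.
  v1=T, v3=F: a clause becomes empty — 0.
  v1=F, v3=T: remaining (v2,v4,v5) ∈ {(F,F,F); (F,T,F)} — 2.
  v1=F, v3=F: 5 of the 8 assignments to (v2,v4,v5) work.
Total: 0 + 0 + 2 + 5 = 7.

7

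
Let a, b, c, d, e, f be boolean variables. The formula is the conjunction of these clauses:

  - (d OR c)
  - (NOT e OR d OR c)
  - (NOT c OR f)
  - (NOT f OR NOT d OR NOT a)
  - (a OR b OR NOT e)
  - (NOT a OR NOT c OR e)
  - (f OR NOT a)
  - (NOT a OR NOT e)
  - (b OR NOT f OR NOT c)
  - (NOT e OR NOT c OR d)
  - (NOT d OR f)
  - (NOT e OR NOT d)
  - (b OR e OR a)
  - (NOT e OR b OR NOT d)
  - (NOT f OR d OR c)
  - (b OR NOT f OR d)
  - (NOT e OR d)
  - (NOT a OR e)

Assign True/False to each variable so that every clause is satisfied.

a=F, b=T, c=F, d=T, e=F, f=T

Check each clause:
  1. (d OR c) — d is true.
  2. (NOT e OR d OR c) — NOT e is true.
  3. (NOT c OR f) — NOT c is true.
  4. (NOT d OR NOT a OR NOT f) — NOT a is true.
  5. (NOT e OR a OR b) — b is true.
  6. (NOT a OR NOT c OR e) — NOT c is true.
  7. (f OR NOT a) — f is true.
  8. (NOT e OR NOT a) — NOT e is true.
  9. (b OR NOT f OR NOT c) — b is true.
  10. (d OR NOT c OR NOT e) — NOT e is true.
  11. (f OR NOT d) — f is true.
  12. (NOT d OR NOT e) — NOT e is true.
  13. (a OR b OR e) — b is true.
  14. (b OR NOT d OR NOT e) — b is true.
  15. (NOT f OR c OR d) — d is true.
  16. (d OR b OR NOT f) — b is true.
  17. (NOT e OR d) — NOT e is true.
  18. (e OR NOT a) — NOT a is true.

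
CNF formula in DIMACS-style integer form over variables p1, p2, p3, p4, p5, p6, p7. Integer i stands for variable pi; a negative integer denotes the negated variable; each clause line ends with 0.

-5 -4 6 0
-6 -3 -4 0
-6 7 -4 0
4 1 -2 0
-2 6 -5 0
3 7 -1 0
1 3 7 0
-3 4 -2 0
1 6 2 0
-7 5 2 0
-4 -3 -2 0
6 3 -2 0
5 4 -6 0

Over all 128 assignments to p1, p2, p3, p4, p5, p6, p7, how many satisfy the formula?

18

Split on p2, then p4.
  p2=T, p4=T: remaining (p1,p3,p5,p6,p7) ∈ {(F,F,F,T,T); (F,F,T,T,T); (T,F,F,T,T); (T,F,T,T,T)} — 4.
  p2=T, p4=F: remaining (p1,p3,p5,p6,p7) ∈ {(T,F,T,T,T)} — 1.
  p2=F, p4=T: remaining (p1,p3,p5,p6,p7) ∈ {(F,F,T,T,T); (T,F,T,T,T); (T,T,F,F,F)} — 3.
  p2=F, p4=F: 10 of the 32 assignments to (p1,p3,p5,p6,p7) work.
Total: 4 + 1 + 3 + 10 = 18.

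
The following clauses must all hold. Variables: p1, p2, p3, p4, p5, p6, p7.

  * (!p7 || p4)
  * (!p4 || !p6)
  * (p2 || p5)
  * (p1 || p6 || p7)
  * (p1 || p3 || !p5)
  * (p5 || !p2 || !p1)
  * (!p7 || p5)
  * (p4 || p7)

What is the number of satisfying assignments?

10

Split on p5, then p7.
  p5=1, p7=1: p2 free; 3 ways for (p1,p3,p4,p6) × 2^1 = 6.
  p5=1, p7=0: remaining (p1,p2,p3,p4,p6) ∈ {(1,0,0,1,0); (1,0,1,1,0); (1,1,0,1,0); (1,1,1,1,0)} — 4.
  p5=0, p7=1: a clause becomes empty — 0.
  p5=0, p7=0: a clause becomes empty — 0.
Total: 6 + 4 + 0 + 0 = 10.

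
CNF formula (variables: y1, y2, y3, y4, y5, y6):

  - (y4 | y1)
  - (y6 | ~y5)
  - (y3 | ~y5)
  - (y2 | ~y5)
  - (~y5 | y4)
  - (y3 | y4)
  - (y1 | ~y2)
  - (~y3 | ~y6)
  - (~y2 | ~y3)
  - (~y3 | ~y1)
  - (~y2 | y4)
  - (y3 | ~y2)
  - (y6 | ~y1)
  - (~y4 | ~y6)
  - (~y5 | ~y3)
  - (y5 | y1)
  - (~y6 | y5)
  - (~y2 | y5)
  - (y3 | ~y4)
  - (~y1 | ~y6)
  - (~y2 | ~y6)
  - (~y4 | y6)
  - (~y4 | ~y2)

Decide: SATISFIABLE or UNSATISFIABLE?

y2 = True:
  propagation gives y1=True, y3=False; an empty clause results — contradiction.
y2 = False:
  propagation gives y5=False, y1=True, y3=False, y4=True; an empty clause results — contradiction.
Every branch closes, so no satisfying assignment exists.

UNSATISFIABLE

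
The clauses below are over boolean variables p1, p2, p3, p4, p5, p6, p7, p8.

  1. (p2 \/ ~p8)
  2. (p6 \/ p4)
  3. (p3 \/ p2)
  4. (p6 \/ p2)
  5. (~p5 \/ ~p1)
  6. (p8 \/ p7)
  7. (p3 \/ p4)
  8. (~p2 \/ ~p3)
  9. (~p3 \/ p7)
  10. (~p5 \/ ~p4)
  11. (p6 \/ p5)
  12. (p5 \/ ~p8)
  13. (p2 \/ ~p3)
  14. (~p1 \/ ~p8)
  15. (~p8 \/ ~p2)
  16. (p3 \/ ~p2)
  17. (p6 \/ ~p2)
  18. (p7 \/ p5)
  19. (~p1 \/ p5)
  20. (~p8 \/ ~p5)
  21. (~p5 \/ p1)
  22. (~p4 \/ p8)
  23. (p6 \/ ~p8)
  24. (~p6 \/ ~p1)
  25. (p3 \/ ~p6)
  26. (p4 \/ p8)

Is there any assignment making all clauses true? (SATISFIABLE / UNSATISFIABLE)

p8 = True:
  propagation gives p2=True; an empty clause results — contradiction.
p8 = False:
  propagation gives p7=True, p4=False; an empty clause results — contradiction.
Every branch closes, so no satisfying assignment exists.

UNSATISFIABLE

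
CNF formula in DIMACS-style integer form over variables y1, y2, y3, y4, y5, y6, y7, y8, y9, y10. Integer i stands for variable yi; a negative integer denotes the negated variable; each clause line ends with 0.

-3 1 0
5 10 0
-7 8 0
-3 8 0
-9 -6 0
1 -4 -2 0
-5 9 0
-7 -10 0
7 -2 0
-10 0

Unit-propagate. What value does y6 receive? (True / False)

False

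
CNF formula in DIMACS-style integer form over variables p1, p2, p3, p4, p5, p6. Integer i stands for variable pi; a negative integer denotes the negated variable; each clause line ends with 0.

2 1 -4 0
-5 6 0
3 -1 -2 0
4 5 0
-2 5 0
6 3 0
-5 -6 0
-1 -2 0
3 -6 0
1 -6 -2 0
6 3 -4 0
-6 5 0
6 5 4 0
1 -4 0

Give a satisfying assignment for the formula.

p1=T, p2=F, p3=T, p4=T, p5=F, p6=F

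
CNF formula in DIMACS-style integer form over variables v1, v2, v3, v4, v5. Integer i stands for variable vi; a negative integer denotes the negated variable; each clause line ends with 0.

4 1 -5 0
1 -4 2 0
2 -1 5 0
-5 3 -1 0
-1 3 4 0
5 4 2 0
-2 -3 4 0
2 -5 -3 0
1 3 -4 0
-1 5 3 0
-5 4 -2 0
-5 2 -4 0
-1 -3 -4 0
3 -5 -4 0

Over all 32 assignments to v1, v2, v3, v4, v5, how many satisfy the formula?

The models are:
  v1=F v2=T v3=F v4=F v5=F
  v1=F v2=T v3=T v4=T v5=F
  v1=F v2=T v3=T v4=T v5=T
That's 3 in total.

3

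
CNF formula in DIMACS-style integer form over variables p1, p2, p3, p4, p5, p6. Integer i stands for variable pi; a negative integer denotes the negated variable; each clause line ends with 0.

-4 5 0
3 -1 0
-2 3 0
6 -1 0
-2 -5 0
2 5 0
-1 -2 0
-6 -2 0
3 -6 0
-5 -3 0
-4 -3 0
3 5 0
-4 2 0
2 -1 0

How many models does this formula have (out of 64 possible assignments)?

2

The models are:
  p1=0 p2=0 p3=0 p4=0 p5=1 p6=0
  p1=0 p2=1 p3=1 p4=0 p5=0 p6=0
That's 2 in total.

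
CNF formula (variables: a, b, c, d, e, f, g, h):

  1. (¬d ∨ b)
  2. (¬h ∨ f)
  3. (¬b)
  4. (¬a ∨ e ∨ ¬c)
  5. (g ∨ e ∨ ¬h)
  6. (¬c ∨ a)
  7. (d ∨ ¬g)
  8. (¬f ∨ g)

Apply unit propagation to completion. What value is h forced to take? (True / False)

Unit clause (¬b) sets b = False.
In (b ∨ ¬d), b is now false; ¬d must hold, so d = False.
In (d ∨ ¬g), d is now false; ¬g must hold, so g = False.
From (g ∨ ¬f) and g = False: f = False.
(¬h ∨ f) with f = False leaves only ¬h, so h = False.

False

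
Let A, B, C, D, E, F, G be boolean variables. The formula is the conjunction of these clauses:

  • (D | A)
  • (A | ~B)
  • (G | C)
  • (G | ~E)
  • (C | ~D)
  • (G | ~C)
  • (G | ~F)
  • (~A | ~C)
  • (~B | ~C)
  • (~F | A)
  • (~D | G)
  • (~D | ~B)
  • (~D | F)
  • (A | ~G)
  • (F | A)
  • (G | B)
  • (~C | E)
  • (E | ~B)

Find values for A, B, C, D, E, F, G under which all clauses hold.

A = T, B = F, C = F, D = F, E = F, F = T, G = T

Check each clause:
  1. (A | D) — A is true.
  2. (~B | A) — A is true.
  3. (C | G) — G is true.
  4. (~E | G) — ~E is true.
  5. (~D | C) — ~D is true.
  6. (G | ~C) — ~C is true.
  7. (~F | G) — G is true.
  8. (~A | ~C) — ~C is true.
  9. (~B | ~C) — ~C is true.
  10. (~F | A) — A is true.
  11. (~D | G) — ~D is true.
  12. (~D | ~B) — ~D is true.
  13. (~D | F) — ~D is true.
  14. (A | ~G) — A is true.
  15. (A | F) — A is true.
  16. (G | B) — G is true.
  17. (~C | E) — ~C is true.
  18. (~B | E) — ~B is true.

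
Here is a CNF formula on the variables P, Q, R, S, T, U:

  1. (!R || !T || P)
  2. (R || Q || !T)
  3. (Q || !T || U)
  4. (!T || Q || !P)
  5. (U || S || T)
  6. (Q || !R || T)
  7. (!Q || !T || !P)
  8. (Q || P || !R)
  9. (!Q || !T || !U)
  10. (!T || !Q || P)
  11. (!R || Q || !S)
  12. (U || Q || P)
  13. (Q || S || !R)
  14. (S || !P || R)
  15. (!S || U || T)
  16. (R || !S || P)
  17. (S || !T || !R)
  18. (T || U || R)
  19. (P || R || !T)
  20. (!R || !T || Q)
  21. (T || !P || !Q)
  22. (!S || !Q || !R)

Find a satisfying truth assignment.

P=False, Q=True, R=True, S=False, T=False, U=True

Check each clause:
  1. (!T || !R || P) — !T is true.
  2. (!T || R || Q) — R is true.
  3. (Q || !T || U) — Q is true.
  4. (!T || !P || Q) — Q is true.
  5. (U || S || T) — U is true.
  6. (!R || Q || T) — Q is true.
  7. (!T || !P || !Q) — !T is true.
  8. (!R || P || Q) — Q is true.
  9. (!T || !U || !Q) — !T is true.
  10. (!Q || !T || P) — !T is true.
  11. (!S || Q || !R) — Q is true.
  12. (P || Q || U) — Q is true.
  13. (!R || Q || S) — Q is true.
  14. (R || !P || S) — R is true.
  15. (T || U || !S) — !S is true.
  16. (P || !S || R) — R is true.
  17. (!R || S || !T) — !T is true.
  18. (T || U || R) — R is true.
  19. (P || R || !T) — R is true.
  20. (!R || !T || Q) — Q is true.
  21. (!P || !Q || T) — !P is true.
  22. (!R || !S || !Q) — !S is true.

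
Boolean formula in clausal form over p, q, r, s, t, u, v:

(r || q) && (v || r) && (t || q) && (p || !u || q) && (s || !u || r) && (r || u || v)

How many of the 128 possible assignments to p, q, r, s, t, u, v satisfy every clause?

Split on r, then q.
  r=T, q=T: p, s, t, u, v free → 2^5 = 32.
  r=T, q=F: s, v free; 3 ways for (p,t,u) × 2^2 = 12.
  r=F, q=T: p, t free; 3 ways for (s,u,v) × 2^2 = 12.
  r=F, q=F: a clause becomes empty — 0.
Total: 32 + 12 + 12 + 0 = 56.

56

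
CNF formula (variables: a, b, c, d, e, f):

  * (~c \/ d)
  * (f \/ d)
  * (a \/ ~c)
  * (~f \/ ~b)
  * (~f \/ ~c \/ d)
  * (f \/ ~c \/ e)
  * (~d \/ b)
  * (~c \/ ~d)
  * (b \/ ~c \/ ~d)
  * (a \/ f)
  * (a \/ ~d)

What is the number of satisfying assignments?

6

The models are:
  a=F b=F c=F d=F e=F f=T
  a=F b=F c=F d=F e=T f=T
  a=T b=F c=F d=F e=F f=T
  a=T b=F c=F d=F e=T f=T
  a=T b=T c=F d=T e=F f=F
  a=T b=T c=F d=T e=T f=F
Count: 6.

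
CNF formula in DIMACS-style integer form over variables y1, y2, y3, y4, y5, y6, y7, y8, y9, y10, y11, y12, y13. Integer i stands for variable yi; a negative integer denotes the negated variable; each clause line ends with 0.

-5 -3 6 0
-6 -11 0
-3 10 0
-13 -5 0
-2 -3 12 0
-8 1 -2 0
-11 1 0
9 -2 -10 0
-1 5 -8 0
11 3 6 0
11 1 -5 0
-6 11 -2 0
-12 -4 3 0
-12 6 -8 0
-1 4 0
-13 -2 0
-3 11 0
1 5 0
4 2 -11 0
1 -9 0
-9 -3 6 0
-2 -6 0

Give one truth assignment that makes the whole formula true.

y8 occurs only negated in the remaining clauses — set y8 = False.
Pure literal: y13 appears only negated; assign y13 = False.
Set y1 = True and propagate.
  then y4 is forced to True.
For the remaining variables, y2 = False, y3 = False, y5 = True, y6 = True, y7 = False, y9 = False, y10 = False, y11 = False, y12 = False works.

y1=True, y2=False, y3=False, y4=True, y5=True, y6=True, y7=False, y8=False, y9=False, y10=False, y11=False, y12=False, y13=False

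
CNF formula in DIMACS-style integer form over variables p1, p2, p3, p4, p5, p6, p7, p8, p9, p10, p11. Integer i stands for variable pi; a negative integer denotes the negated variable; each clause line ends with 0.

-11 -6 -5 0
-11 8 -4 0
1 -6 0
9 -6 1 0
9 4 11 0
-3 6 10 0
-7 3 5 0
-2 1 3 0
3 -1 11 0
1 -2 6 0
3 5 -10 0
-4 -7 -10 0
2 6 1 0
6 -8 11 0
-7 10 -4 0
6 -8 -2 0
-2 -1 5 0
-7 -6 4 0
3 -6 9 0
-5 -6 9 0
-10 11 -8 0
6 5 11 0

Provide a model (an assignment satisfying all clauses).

Try p1 = True.
Try p2 = True.
  then p5 is forced to True.
For the remaining variables, p3 = False, p4 = False, p6 = False, p7 = True, p8 = False, p9 = False, p10 = True, p11 = True works.

p1 = True, p2 = True, p3 = False, p4 = False, p5 = True, p6 = False, p7 = True, p8 = False, p9 = False, p10 = True, p11 = True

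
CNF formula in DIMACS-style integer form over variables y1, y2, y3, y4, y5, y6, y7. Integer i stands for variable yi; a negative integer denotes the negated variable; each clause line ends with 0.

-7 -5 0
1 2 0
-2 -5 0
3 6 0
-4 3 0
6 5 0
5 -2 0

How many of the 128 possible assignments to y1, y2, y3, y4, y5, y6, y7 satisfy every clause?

11

Split on y5, then y2.
  y5=T, y2=T: a clause becomes empty — 0.
  y5=T, y2=F: 5 of the 32 assignments to (y1,y3,y4,y6,y7) work.
  y5=F, y2=T: a clause becomes empty — 0.
  y5=F, y2=F: y7 free; 3 ways for (y1,y3,y4,y6) × 2^1 = 6.
Total: 0 + 5 + 0 + 6 = 11.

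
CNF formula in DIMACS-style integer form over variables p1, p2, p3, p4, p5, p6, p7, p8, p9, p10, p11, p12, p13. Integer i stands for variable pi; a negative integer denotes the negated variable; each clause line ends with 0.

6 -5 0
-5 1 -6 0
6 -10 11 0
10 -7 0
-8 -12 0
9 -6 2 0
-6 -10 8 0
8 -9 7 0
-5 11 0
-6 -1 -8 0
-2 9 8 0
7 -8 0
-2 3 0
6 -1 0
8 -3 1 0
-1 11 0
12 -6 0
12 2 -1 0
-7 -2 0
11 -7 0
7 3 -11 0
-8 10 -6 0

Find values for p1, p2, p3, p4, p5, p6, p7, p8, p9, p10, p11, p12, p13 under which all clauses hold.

p5 occurs only negated in the remaining clauses — set p5 = False.
Set p1 = False and propagate.
Try p2 = False.
The remaining clauses are satisfied by p3 = True, p4 = True, p6 = False, p7 = True, p8 = True, p9 = True, p10 = True, p11 = True, p12 = False, p13 = True.
Every clause has at least one true literal under this assignment.

p1 = F  p2 = F  p3 = T  p4 = T  p5 = F  p6 = F  p7 = T  p8 = T  p9 = T  p10 = T  p11 = T  p12 = F  p13 = T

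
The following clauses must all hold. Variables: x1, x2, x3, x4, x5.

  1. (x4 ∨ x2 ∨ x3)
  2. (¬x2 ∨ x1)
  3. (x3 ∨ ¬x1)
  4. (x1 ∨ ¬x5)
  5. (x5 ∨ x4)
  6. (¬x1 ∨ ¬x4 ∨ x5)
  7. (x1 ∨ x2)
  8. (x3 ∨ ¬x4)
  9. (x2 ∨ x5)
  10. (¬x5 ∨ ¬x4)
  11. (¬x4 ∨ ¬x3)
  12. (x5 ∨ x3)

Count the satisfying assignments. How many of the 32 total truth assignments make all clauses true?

The models are:
  x1=1 x2=0 x3=1 x4=0 x5=1
  x1=1 x2=1 x3=1 x4=0 x5=1
That's 2 in total.

2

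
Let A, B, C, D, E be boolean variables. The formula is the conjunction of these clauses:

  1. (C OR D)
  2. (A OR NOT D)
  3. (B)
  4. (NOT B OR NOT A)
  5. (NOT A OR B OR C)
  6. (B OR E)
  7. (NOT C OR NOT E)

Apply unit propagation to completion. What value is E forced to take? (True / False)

False

(B) is a unit clause: B = True.
(NOT A OR NOT B) with B = True leaves only NOT A, so A = False.
From (A OR NOT D) and A = False: D = False.
(D OR C) with D = False leaves only C, so C = True.
(NOT C OR NOT E) with C = True leaves only NOT E, so E = False.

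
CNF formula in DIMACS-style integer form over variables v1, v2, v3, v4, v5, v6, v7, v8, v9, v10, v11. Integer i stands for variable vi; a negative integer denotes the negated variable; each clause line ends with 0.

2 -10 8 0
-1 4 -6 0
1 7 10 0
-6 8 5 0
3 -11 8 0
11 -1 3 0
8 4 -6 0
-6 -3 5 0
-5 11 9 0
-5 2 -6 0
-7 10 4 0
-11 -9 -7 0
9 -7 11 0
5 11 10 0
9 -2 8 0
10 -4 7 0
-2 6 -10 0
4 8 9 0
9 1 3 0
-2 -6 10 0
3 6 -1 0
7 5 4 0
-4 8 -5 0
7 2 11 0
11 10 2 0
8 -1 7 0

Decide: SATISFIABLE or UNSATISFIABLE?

Pure literal: v8 appears only positively; assign v8 = True.
Branch on v1: take v1 = False.
The remaining clauses are satisfied by v2 = False, v3 = True, v4 = False, v5 = True, v6 = False, v7 = True, v9 = False, v10 = True, v11 = True.
So v1 = F  v2 = F  v3 = T  v4 = F  v5 = T  v6 = F  v7 = T  v8 = T  v9 = F  v10 = T  v11 = T is a satisfying assignment.

SATISFIABLE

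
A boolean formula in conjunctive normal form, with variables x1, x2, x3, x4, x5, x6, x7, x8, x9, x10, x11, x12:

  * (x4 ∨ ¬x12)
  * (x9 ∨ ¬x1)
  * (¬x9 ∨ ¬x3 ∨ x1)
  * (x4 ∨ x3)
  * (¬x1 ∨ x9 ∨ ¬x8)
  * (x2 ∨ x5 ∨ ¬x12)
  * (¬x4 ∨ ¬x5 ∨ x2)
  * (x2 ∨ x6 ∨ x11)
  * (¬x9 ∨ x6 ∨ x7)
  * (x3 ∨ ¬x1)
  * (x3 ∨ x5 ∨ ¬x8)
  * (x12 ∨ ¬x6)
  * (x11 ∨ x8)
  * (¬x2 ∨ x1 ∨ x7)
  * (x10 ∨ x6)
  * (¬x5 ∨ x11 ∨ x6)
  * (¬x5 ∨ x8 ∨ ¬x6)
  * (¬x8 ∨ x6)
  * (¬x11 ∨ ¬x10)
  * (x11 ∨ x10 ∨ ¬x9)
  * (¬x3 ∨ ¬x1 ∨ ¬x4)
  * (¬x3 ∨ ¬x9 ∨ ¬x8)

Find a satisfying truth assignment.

x1=False, x2=True, x3=False, x4=True, x5=True, x6=True, x7=True, x8=True, x9=False, x10=True, x11=False, x12=True

Check each clause:
  1. (¬x12 ∨ x4) — x4 is true.
  2. (¬x1 ∨ x9) — ¬x1 is true.
  3. (¬x9 ∨ ¬x3 ∨ x1) — ¬x3 is true.
  4. (x4 ∨ x3) — x4 is true.
  5. (¬x1 ∨ ¬x8 ∨ x9) — ¬x1 is true.
  6. (x2 ∨ ¬x12 ∨ x5) — x2 is true.
  7. (x2 ∨ ¬x4 ∨ ¬x5) — x2 is true.
  8. (x11 ∨ x6 ∨ x2) — x2 is true.
  9. (x6 ∨ x7 ∨ ¬x9) — x7 is true.
  10. (¬x1 ∨ x3) — ¬x1 is true.
  11. (x3 ∨ x5 ∨ ¬x8) — x5 is true.
  12. (x12 ∨ ¬x6) — x12 is true.
  13. (x8 ∨ x11) — x8 is true.
  14. (x1 ∨ x7 ∨ ¬x2) — x7 is true.
  15. (x10 ∨ x6) — x10 is true.
  16. (¬x5 ∨ x6 ∨ x11) — x6 is true.
  17. (x8 ∨ ¬x6 ∨ ¬x5) — x8 is true.
  18. (¬x8 ∨ x6) — x6 is true.
  19. (¬x11 ∨ ¬x10) — ¬x11 is true.
  20. (x11 ∨ x10 ∨ ¬x9) — x10 is true.
  21. (¬x4 ∨ ¬x1 ∨ ¬x3) — ¬x3 is true.
  22. (¬x3 ∨ ¬x9 ∨ ¬x8) — ¬x3 is true.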